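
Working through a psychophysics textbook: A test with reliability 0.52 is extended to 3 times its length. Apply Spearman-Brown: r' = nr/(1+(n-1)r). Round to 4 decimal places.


r_new = n*r / (1 + (n-1)*r)
Numerator = 3 * 0.52 = 1.56
Denominator = 1 + 2 * 0.52 = 2.04
r_new = 1.56 / 2.04
= 0.7647


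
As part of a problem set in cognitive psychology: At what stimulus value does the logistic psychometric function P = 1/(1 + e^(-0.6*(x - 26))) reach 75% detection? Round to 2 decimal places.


At P = 0.75: 0.75 = 1/(1 + e^(-k*(x-x0)))
Solving: e^(-k*(x-x0)) = 1/3
x = x0 + ln(3)/k
ln(3) = 1.0986
x = 26 + 1.0986/0.6
= 26 + 1.831
= 27.83


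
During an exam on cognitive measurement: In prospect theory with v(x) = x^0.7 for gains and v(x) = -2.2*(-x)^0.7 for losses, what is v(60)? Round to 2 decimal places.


Since x = 60 >= 0, use v(x) = x^0.7
60^0.7 = 17.5673
v(60) = 17.57


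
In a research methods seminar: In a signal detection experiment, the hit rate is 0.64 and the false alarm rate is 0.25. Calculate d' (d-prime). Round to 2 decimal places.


d' = z(HR) - z(FAR)
z(0.64) = 0.3585
z(0.25) = -0.6745
d' = 0.3585 - -0.6745
= 1.03


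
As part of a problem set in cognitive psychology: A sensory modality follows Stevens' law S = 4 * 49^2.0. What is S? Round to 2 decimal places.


S = 4 * 49^2.0
49^2.0 = 2401.0
S = 4 * 2401.0
= 9604.00


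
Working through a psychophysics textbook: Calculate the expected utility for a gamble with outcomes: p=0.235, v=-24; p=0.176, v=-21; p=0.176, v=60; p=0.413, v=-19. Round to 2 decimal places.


EU = sum(p_i * v_i)
0.235 * -24 = -5.64
0.176 * -21 = -3.696
0.176 * 60 = 10.56
0.413 * -19 = -7.847
EU = -5.64 + -3.696 + 10.56 + -7.847
= -6.62


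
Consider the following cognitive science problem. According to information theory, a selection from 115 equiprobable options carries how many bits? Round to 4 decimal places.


H = log2(n)
H = log2(115)
= 6.8455


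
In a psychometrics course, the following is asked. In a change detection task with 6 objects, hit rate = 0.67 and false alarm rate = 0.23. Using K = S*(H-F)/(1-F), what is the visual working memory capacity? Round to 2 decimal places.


K = S * (H - F) / (1 - F)
H - F = 0.44
1 - F = 0.77
K = 6 * 0.44 / 0.77
= 3.43


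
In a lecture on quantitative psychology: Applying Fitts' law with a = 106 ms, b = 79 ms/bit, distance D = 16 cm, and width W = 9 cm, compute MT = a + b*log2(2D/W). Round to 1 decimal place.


MT = 106 + 79 * log2(2*16/9)
2D/W = 3.555556
log2(3.555556) = 1.8301
MT = 106 + 79 * 1.8301
= 250.6 ms


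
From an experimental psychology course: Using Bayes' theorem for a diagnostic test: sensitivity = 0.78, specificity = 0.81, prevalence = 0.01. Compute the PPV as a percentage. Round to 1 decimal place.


PPV = (sens * prev) / (sens * prev + (1-spec) * (1-prev))
Numerator = 0.78 * 0.01 = 0.0078
P(positive and no disease) = (1 - spec) * (1 - prev) = (1 - 0.81) * (1 - 0.01) = 0.1881
Denominator = 0.0078 + 0.1881 = 0.1959
PPV = 0.0078 / 0.1959 = 0.039816
As percentage = 4.0


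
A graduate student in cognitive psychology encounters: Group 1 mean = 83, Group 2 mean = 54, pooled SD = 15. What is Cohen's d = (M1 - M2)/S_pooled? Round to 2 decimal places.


Cohen's d = (M1 - M2) / S_pooled
= (83 - 54) / 15
= 29 / 15
= 1.93


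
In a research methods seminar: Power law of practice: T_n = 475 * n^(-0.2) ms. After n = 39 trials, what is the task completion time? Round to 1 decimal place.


T_n = 475 * 39^(-0.2)
39^(-0.2) = 0.480604
T_n = 475 * 0.480604
= 228.3 ms


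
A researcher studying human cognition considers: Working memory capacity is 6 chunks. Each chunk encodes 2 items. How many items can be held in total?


Total items = chunks * items_per_chunk
= 6 * 2
= 12


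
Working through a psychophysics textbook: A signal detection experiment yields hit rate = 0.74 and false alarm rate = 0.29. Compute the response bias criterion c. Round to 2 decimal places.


c = -0.5 * (z(HR) + z(FAR))
z(0.74) = 0.6433
z(0.29) = -0.5534
c = -0.5 * (0.6433 + -0.5534)
= -0.5 * 0.0899
= -0.04


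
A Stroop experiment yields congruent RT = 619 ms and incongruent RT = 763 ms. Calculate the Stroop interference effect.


Stroop effect = RT(incongruent) - RT(congruent)
= 763 - 619
= 144 ms


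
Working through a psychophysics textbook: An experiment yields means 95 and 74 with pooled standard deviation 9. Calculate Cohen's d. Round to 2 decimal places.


Cohen's d = (M1 - M2) / S_pooled
= (95 - 74) / 9
= 21 / 9
= 2.33


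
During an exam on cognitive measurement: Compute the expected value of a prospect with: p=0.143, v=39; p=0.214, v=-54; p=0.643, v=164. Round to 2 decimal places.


EU = sum(p_i * v_i)
0.143 * 39 = 5.577
0.214 * -54 = -11.556
0.643 * 164 = 105.452
EU = 5.577 + -11.556 + 105.452
= 99.47


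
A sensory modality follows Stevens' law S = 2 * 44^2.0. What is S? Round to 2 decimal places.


S = 2 * 44^2.0
44^2.0 = 1936.0
S = 2 * 1936.0
= 3872.00


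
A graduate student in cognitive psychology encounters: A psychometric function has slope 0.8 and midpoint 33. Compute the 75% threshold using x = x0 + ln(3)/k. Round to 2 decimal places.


At P = 0.75: 0.75 = 1/(1 + e^(-k*(x-x0)))
Solving: e^(-k*(x-x0)) = 1/3
x = x0 + ln(3)/k
ln(3) = 1.0986
x = 33 + 1.0986/0.8
= 33 + 1.3732
= 34.37


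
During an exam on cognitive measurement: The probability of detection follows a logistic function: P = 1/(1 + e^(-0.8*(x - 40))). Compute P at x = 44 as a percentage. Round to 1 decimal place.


P(x) = 1/(1 + e^(-0.8*(44 - 40)))
Exponent = -0.8 * 4 = -3.2
e^(-3.2) = 0.040762
P = 1/(1 + 0.040762) = 0.960834
Percentage = 96.1


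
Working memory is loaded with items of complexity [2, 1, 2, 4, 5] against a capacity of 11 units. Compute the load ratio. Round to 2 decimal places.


Total complexity = 2 + 1 + 2 + 4 + 5 = 14
Load = total / capacity = 14 / 11
= 1.27


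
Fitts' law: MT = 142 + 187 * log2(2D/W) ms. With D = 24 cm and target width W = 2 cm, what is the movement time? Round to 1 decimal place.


MT = 142 + 187 * log2(2*24/2)
2D/W = 24.0
log2(24.0) = 4.585
MT = 142 + 187 * 4.585
= 999.4 ms


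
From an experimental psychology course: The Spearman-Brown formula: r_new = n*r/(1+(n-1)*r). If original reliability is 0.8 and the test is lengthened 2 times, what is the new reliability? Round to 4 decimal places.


r_new = n*r / (1 + (n-1)*r)
Numerator = 2 * 0.8 = 1.6
Denominator = 1 + 1 * 0.8 = 1.8
r_new = 1.6 / 1.8
= 0.8889


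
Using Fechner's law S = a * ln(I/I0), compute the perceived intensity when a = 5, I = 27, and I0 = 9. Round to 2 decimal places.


S = 5 * ln(27/9)
I/I0 = 3.0
ln(3.0) = 1.0986
S = 5 * 1.0986
= 5.49


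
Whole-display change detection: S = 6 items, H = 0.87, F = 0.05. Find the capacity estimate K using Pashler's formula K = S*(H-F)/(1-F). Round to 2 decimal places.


K = S * (H - F) / (1 - F)
H - F = 0.82
1 - F = 0.95
K = 6 * 0.82 / 0.95
= 5.18


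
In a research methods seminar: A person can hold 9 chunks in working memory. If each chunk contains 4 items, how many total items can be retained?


Total items = chunks * items_per_chunk
= 9 * 4
= 36


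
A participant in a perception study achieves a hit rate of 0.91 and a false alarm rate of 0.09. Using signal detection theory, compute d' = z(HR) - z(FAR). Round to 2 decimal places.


d' = z(HR) - z(FAR)
z(0.91) = 1.3408
z(0.09) = -1.3408
d' = 1.3408 - -1.3408
= 2.68


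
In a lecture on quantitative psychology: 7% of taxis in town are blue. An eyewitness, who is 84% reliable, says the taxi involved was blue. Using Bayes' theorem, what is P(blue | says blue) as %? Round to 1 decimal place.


P(blue | says blue) = P(says blue | blue)*P(blue) / [P(says blue | blue)*P(blue) + P(says blue | not blue)*P(not blue)]
Numerator = 0.84 * 0.07 = 0.0588
False identification = 0.16 * 0.93 = 0.1488
P = 0.0588 / (0.0588 + 0.1488)
= 0.0588 / 0.2076
As percentage = 28.3


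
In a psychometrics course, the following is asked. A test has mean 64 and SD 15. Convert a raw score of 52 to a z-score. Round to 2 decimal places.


z = (X - mu) / sigma
= (52 - 64) / 15
= -12 / 15
= -0.80


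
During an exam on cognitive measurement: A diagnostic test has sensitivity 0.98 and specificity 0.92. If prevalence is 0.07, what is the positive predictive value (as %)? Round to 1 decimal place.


PPV = (sens * prev) / (sens * prev + (1-spec) * (1-prev))
Numerator = 0.98 * 0.07 = 0.0686
P(positive and no disease) = (1 - spec) * (1 - prev) = (1 - 0.92) * (1 - 0.07) = 0.0744
Denominator = 0.0686 + 0.0744 = 0.143
PPV = 0.0686 / 0.143 = 0.47972
As percentage = 48.0


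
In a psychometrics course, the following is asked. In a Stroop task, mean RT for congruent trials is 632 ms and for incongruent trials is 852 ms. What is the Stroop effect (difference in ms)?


Stroop effect = RT(incongruent) - RT(congruent)
= 852 - 632
= 220 ms


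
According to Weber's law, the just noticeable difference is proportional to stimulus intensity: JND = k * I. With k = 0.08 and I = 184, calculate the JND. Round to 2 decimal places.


JND = k * I
JND = 0.08 * 184
= 14.72


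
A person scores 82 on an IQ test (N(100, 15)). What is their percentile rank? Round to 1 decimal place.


z = (IQ - mean) / SD
z = (82 - 100) / 15 = -1.2
Percentile = Phi(-1.2) * 100
Phi(-1.2) = 0.11507
= 11.5


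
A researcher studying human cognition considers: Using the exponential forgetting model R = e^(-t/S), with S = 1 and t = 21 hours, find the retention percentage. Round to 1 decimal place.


R = e^(-t/S)
-t/S = -21/1 = -21.0
R = e^(-21.0) = 0.0
Percentage = 0.0 * 100
= 0.0


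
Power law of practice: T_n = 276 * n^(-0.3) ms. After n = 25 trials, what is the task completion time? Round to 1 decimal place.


T_n = 276 * 25^(-0.3)
25^(-0.3) = 0.380731
T_n = 276 * 0.380731
= 105.1 ms


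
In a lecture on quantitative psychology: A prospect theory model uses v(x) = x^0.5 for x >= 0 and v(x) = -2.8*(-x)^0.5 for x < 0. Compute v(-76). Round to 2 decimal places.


Since x = -76 < 0, use v(x) = -lambda*(-x)^alpha
(-x) = 76
76^0.5 = 8.7178
v(-76) = -2.8 * 8.7178
= -24.41


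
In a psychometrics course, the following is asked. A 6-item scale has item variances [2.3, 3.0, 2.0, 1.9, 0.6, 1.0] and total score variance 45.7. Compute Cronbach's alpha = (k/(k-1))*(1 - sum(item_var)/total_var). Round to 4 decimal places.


alpha = (k/(k-1)) * (1 - sum(s_i^2)/s_total^2)
sum(item variances) = 10.8
k/(k-1) = 6/5 = 1.2
1 - 10.8/45.7 = 1 - 0.236324 = 0.763676
alpha = 1.2 * 0.763676
= 0.9164


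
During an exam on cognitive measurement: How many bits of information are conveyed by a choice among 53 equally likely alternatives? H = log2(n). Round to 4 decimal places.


H = log2(n)
H = log2(53)
= 5.7279


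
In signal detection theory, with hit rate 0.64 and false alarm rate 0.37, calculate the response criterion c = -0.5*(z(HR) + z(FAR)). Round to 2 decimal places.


c = -0.5 * (z(HR) + z(FAR))
z(0.64) = 0.3585
z(0.37) = -0.3319
c = -0.5 * (0.3585 + -0.3319)
= -0.5 * 0.0266
= -0.01


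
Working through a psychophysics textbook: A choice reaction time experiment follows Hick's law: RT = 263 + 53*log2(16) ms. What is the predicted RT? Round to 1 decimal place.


RT = 263 + 53 * log2(16)
log2(16) = 4.0
RT = 263 + 53 * 4.0
= 263 + 212.0
= 475.0 ms


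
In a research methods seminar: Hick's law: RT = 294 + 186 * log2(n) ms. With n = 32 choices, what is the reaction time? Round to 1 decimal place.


RT = 294 + 186 * log2(32)
log2(32) = 5.0
RT = 294 + 186 * 5.0
= 294 + 930.0
= 1224.0 ms


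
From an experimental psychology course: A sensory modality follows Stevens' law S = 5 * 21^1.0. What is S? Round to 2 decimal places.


S = 5 * 21^1.0
21^1.0 = 21.0
S = 5 * 21.0
= 105.00


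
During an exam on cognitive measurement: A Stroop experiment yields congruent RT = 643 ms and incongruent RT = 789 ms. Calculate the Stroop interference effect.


Stroop effect = RT(incongruent) - RT(congruent)
= 789 - 643
= 146 ms


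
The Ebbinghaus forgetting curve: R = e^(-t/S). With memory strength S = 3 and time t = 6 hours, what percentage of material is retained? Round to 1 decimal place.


R = e^(-t/S)
-t/S = -6/3 = -2.0
R = e^(-2.0) = 0.135335
Percentage = 0.135335 * 100
= 13.5


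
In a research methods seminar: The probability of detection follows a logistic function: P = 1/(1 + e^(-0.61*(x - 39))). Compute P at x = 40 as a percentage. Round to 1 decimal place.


P(x) = 1/(1 + e^(-0.61*(40 - 39)))
Exponent = -0.61 * 1 = -0.61
e^(-0.61) = 0.543351
P = 1/(1 + 0.543351) = 0.647941
Percentage = 64.8


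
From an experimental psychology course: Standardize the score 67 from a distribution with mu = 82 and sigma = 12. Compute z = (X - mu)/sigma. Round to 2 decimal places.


z = (X - mu) / sigma
= (67 - 82) / 12
= -15 / 12
= -1.25


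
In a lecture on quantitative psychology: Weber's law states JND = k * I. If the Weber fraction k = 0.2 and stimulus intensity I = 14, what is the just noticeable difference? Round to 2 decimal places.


JND = k * I
JND = 0.2 * 14
= 2.80


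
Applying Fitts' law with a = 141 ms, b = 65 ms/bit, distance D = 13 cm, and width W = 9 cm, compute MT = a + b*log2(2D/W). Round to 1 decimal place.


MT = 141 + 65 * log2(2*13/9)
2D/W = 2.888889
log2(2.888889) = 1.5305
MT = 141 + 65 * 1.5305
= 240.5 ms


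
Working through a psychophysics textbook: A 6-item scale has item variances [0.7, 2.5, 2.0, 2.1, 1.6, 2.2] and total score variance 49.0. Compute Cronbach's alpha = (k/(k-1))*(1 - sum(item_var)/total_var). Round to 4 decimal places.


alpha = (k/(k-1)) * (1 - sum(s_i^2)/s_total^2)
sum(item variances) = 11.1
k/(k-1) = 6/5 = 1.2
1 - 11.1/49.0 = 1 - 0.226531 = 0.773469
alpha = 1.2 * 0.773469
= 0.9282


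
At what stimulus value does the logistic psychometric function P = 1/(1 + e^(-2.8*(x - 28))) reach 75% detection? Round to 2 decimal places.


At P = 0.75: 0.75 = 1/(1 + e^(-k*(x-x0)))
Solving: e^(-k*(x-x0)) = 1/3
x = x0 + ln(3)/k
ln(3) = 1.0986
x = 28 + 1.0986/2.8
= 28 + 0.3924
= 28.39


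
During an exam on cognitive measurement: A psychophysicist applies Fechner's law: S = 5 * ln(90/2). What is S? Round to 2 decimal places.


S = 5 * ln(90/2)
I/I0 = 45.0
ln(45.0) = 3.8067
S = 5 * 3.8067
= 19.03


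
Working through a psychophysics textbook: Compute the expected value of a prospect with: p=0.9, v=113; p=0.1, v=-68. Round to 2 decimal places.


EU = sum(p_i * v_i)
0.9 * 113 = 101.7
0.1 * -68 = -6.8
EU = 101.7 + -6.8
= 94.90


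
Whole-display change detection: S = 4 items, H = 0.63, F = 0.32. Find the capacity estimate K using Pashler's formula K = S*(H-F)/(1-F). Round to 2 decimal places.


K = S * (H - F) / (1 - F)
H - F = 0.31
1 - F = 0.68
K = 4 * 0.31 / 0.68
= 1.82


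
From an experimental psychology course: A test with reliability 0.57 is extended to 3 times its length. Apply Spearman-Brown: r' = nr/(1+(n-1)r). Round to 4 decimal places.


r_new = n*r / (1 + (n-1)*r)
Numerator = 3 * 0.57 = 1.71
Denominator = 1 + 2 * 0.57 = 2.14
r_new = 1.71 / 2.14
= 0.7991


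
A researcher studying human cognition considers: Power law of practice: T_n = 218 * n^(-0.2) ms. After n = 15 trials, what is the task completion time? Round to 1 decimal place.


T_n = 218 * 15^(-0.2)
15^(-0.2) = 0.581811
T_n = 218 * 0.581811
= 126.8 ms


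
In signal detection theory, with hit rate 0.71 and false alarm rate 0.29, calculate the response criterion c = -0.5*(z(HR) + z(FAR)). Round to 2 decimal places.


c = -0.5 * (z(HR) + z(FAR))
z(0.71) = 0.5534
z(0.29) = -0.5534
c = -0.5 * (0.5534 + -0.5534)
= -0.5 * 0.0
= 0.00


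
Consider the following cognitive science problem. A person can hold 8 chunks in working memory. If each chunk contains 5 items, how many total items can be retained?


Total items = chunks * items_per_chunk
= 8 * 5
= 40


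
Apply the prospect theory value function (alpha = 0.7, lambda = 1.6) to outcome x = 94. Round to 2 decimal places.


Since x = 94 >= 0, use v(x) = x^0.7
94^0.7 = 24.0541
v(94) = 24.05


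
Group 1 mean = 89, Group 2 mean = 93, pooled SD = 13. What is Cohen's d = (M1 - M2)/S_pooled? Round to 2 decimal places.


Cohen's d = (M1 - M2) / S_pooled
= (89 - 93) / 13
= -4 / 13
= -0.31


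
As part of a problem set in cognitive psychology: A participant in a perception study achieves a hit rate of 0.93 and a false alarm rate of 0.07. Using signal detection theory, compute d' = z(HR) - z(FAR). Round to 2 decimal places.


d' = z(HR) - z(FAR)
z(0.93) = 1.4758
z(0.07) = -1.4758
d' = 1.4758 - -1.4758
= 2.95


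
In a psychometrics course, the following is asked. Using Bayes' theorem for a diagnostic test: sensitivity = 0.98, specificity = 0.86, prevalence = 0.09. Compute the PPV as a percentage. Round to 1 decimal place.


PPV = (sens * prev) / (sens * prev + (1-spec) * (1-prev))
Numerator = 0.98 * 0.09 = 0.0882
P(positive and no disease) = (1 - spec) * (1 - prev) = (1 - 0.86) * (1 - 0.09) = 0.1274
Denominator = 0.0882 + 0.1274 = 0.2156
PPV = 0.0882 / 0.2156 = 0.409091
As percentage = 40.9


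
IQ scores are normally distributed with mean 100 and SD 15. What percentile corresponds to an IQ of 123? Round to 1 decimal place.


z = (IQ - mean) / SD
z = (123 - 100) / 15 = 1.5333
Percentile = Phi(1.5333) * 100
Phi(1.5333) = 0.937399
= 93.7


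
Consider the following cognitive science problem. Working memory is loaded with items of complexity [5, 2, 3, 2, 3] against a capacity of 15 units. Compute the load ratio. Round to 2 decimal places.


Total complexity = 5 + 2 + 3 + 2 + 3 = 15
Load = total / capacity = 15 / 15
= 1.00


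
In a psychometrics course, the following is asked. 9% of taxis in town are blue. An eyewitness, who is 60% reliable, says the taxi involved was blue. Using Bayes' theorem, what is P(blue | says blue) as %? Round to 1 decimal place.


P(blue | says blue) = P(says blue | blue)*P(blue) / [P(says blue | blue)*P(blue) + P(says blue | not blue)*P(not blue)]
Numerator = 0.6 * 0.09 = 0.054
False identification = 0.4 * 0.91 = 0.364
P = 0.054 / (0.054 + 0.364)
= 0.054 / 0.418
As percentage = 12.9


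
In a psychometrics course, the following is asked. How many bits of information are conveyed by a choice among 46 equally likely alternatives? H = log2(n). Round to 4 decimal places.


H = log2(n)
H = log2(46)
= 5.5236


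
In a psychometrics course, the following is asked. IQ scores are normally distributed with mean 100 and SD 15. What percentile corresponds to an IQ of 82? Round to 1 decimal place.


z = (IQ - mean) / SD
z = (82 - 100) / 15 = -1.2
Percentile = Phi(-1.2) * 100
Phi(-1.2) = 0.11507
= 11.5


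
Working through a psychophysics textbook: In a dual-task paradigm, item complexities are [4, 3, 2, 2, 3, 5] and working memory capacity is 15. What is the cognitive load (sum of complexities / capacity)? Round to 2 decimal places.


Total complexity = 4 + 3 + 2 + 2 + 3 + 5 = 19
Load = total / capacity = 19 / 15
= 1.27


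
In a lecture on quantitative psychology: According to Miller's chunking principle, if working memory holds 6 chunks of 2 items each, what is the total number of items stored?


Total items = chunks * items_per_chunk
= 6 * 2
= 12


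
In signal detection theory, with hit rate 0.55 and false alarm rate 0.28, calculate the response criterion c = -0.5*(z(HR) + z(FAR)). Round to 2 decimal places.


c = -0.5 * (z(HR) + z(FAR))
z(0.55) = 0.1257
z(0.28) = -0.5828
c = -0.5 * (0.1257 + -0.5828)
= -0.5 * -0.4571
= 0.23


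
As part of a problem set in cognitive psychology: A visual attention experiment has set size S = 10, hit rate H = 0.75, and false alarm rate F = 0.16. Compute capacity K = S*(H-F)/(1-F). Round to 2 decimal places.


K = S * (H - F) / (1 - F)
H - F = 0.59
1 - F = 0.84
K = 10 * 0.59 / 0.84
= 7.02


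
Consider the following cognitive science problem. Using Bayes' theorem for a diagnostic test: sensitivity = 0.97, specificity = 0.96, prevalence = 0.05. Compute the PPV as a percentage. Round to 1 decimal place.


PPV = (sens * prev) / (sens * prev + (1-spec) * (1-prev))
Numerator = 0.97 * 0.05 = 0.0485
P(positive and no disease) = (1 - spec) * (1 - prev) = (1 - 0.96) * (1 - 0.05) = 0.038
Denominator = 0.0485 + 0.038 = 0.0865
PPV = 0.0485 / 0.0865 = 0.560694
As percentage = 56.1


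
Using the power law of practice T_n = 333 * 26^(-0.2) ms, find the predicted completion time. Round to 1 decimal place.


T_n = 333 * 26^(-0.2)
26^(-0.2) = 0.521201
T_n = 333 * 0.521201
= 173.6 ms


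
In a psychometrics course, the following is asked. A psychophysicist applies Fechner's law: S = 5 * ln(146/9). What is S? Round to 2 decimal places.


S = 5 * ln(146/9)
I/I0 = 16.222222
ln(16.222222) = 2.7864
S = 5 * 2.7864
= 13.93


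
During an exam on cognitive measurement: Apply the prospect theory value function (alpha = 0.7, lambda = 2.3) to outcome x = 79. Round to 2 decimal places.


Since x = 79 >= 0, use v(x) = x^0.7
79^0.7 = 21.298
v(79) = 21.30


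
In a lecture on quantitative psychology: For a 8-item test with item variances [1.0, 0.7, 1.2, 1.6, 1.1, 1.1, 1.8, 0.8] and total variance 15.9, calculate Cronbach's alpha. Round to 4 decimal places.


alpha = (k/(k-1)) * (1 - sum(s_i^2)/s_total^2)
sum(item variances) = 9.3
k/(k-1) = 8/7 = 1.142857
1 - 9.3/15.9 = 1 - 0.584906 = 0.415094
alpha = 1.142857 * 0.415094
= 0.4744


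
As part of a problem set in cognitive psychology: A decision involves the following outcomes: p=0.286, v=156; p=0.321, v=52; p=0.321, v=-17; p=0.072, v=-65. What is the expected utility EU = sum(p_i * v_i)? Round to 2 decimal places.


EU = sum(p_i * v_i)
0.286 * 156 = 44.616
0.321 * 52 = 16.692
0.321 * -17 = -5.457
0.072 * -65 = -4.68
EU = 44.616 + 16.692 + -5.457 + -4.68
= 51.17


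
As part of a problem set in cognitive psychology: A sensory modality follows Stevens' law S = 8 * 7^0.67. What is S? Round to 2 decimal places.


S = 8 * 7^0.67
7^0.67 = 3.6831
S = 8 * 3.6831
= 29.46


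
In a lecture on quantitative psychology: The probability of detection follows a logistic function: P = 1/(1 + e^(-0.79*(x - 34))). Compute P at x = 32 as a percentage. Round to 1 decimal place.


P(x) = 1/(1 + e^(-0.79*(32 - 34)))
Exponent = -0.79 * -2 = 1.58
e^(1.58) = 4.854956
P = 1/(1 + 4.854956) = 0.170795
Percentage = 17.1


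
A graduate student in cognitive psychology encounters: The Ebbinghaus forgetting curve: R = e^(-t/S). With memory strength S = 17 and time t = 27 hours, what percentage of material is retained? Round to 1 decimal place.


R = e^(-t/S)
-t/S = -27/17 = -1.588235
R = e^(-1.588235) = 0.204286
Percentage = 0.204286 * 100
= 20.4


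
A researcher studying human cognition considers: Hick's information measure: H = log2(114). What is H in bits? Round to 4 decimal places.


H = log2(n)
H = log2(114)
= 6.8329


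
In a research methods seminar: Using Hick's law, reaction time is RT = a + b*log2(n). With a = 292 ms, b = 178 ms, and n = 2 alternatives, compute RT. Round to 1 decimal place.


RT = 292 + 178 * log2(2)
log2(2) = 1.0
RT = 292 + 178 * 1.0
= 292 + 178.0
= 470.0 ms


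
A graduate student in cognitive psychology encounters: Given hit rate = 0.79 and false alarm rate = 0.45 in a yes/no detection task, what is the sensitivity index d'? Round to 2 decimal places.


d' = z(HR) - z(FAR)
z(0.79) = 0.8064
z(0.45) = -0.1257
d' = 0.8064 - -0.1257
= 0.93


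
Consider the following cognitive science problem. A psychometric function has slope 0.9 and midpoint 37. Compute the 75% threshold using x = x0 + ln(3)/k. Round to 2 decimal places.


At P = 0.75: 0.75 = 1/(1 + e^(-k*(x-x0)))
Solving: e^(-k*(x-x0)) = 1/3
x = x0 + ln(3)/k
ln(3) = 1.0986
x = 37 + 1.0986/0.9
= 37 + 1.2207
= 38.22


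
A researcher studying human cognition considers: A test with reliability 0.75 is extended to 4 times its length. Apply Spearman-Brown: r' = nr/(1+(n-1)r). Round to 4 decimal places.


r_new = n*r / (1 + (n-1)*r)
Numerator = 4 * 0.75 = 3.0
Denominator = 1 + 3 * 0.75 = 3.25
r_new = 3.0 / 3.25
= 0.9231


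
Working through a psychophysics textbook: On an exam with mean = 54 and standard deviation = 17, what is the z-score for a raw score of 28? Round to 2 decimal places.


z = (X - mu) / sigma
= (28 - 54) / 17
= -26 / 17
= -1.53


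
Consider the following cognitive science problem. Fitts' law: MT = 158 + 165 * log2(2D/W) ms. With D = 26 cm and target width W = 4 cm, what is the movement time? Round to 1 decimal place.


MT = 158 + 165 * log2(2*26/4)
2D/W = 13.0
log2(13.0) = 3.7004
MT = 158 + 165 * 3.7004
= 768.6 ms


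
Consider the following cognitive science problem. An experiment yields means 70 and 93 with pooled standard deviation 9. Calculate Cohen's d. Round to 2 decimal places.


Cohen's d = (M1 - M2) / S_pooled
= (70 - 93) / 9
= -23 / 9
= -2.56


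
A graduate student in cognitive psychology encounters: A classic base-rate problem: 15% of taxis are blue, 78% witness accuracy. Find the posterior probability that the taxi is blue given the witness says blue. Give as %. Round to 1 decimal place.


P(blue | says blue) = P(says blue | blue)*P(blue) / [P(says blue | blue)*P(blue) + P(says blue | not blue)*P(not blue)]
Numerator = 0.78 * 0.15 = 0.117
False identification = 0.22 * 0.85 = 0.187
P = 0.117 / (0.117 + 0.187)
= 0.117 / 0.304
As percentage = 38.5


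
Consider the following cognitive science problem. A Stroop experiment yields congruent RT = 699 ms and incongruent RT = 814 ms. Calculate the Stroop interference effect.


Stroop effect = RT(incongruent) - RT(congruent)
= 814 - 699
= 115 ms


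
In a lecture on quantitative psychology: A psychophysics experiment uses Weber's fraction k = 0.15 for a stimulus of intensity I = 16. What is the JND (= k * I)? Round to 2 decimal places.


JND = k * I
JND = 0.15 * 16
= 2.40


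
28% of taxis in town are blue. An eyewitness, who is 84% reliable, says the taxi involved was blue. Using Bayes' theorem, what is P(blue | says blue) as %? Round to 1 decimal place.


P(blue | says blue) = P(says blue | blue)*P(blue) / [P(says blue | blue)*P(blue) + P(says blue | not blue)*P(not blue)]
Numerator = 0.84 * 0.28 = 0.2352
False identification = 0.16 * 0.72 = 0.1152
P = 0.2352 / (0.2352 + 0.1152)
= 0.2352 / 0.3504
As percentage = 67.1


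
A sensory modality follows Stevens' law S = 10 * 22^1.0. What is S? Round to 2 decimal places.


S = 10 * 22^1.0
22^1.0 = 22.0
S = 10 * 22.0
= 220.00


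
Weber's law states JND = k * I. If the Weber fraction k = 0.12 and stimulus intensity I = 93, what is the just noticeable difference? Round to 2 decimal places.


JND = k * I
JND = 0.12 * 93
= 11.16


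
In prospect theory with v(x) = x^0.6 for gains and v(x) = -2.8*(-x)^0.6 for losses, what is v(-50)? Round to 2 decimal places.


Since x = -50 < 0, use v(x) = -lambda*(-x)^alpha
(-x) = 50
50^0.6 = 10.4564
v(-50) = -2.8 * 10.4564
= -29.28


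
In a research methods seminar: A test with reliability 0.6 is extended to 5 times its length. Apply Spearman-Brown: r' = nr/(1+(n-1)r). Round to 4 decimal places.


r_new = n*r / (1 + (n-1)*r)
Numerator = 5 * 0.6 = 3.0
Denominator = 1 + 4 * 0.6 = 3.4
r_new = 3.0 / 3.4
= 0.8824


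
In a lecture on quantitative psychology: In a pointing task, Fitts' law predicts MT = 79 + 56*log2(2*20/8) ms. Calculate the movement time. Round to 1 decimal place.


MT = 79 + 56 * log2(2*20/8)
2D/W = 5.0
log2(5.0) = 2.3219
MT = 79 + 56 * 2.3219
= 209.0 ms


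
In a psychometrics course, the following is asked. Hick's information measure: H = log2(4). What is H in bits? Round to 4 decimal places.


H = log2(n)
H = log2(4)
= 2.0000


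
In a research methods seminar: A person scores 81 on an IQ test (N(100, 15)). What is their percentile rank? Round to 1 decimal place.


z = (IQ - mean) / SD
z = (81 - 100) / 15 = -1.2667
Percentile = Phi(-1.2667) * 100
Phi(-1.2667) = 0.102631
= 10.3


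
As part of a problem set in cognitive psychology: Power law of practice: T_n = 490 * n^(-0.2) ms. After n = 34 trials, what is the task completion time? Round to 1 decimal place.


T_n = 490 * 34^(-0.2)
34^(-0.2) = 0.493974
T_n = 490 * 0.493974
= 242.0 ms


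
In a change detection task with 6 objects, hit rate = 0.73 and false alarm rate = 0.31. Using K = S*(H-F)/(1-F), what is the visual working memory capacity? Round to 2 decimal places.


K = S * (H - F) / (1 - F)
H - F = 0.42
1 - F = 0.69
K = 6 * 0.42 / 0.69
= 3.65


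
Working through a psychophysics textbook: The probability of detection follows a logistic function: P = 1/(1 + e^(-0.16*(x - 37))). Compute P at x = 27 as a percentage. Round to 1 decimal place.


P(x) = 1/(1 + e^(-0.16*(27 - 37)))
Exponent = -0.16 * -10 = 1.6
e^(1.6) = 4.953032
P = 1/(1 + 4.953032) = 0.167982
Percentage = 16.8


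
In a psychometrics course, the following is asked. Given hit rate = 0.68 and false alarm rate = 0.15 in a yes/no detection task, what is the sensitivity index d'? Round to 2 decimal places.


d' = z(HR) - z(FAR)
z(0.68) = 0.4677
z(0.15) = -1.0364
d' = 0.4677 - -1.0364
= 1.50


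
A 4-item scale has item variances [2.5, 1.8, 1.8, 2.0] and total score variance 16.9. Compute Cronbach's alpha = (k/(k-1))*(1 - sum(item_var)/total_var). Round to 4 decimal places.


alpha = (k/(k-1)) * (1 - sum(s_i^2)/s_total^2)
sum(item variances) = 8.1
k/(k-1) = 4/3 = 1.333333
1 - 8.1/16.9 = 1 - 0.47929 = 0.52071
alpha = 1.333333 * 0.52071
= 0.6943


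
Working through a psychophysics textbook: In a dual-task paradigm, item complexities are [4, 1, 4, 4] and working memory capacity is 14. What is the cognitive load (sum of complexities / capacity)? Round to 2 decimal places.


Total complexity = 4 + 1 + 4 + 4 = 13
Load = total / capacity = 13 / 14
= 0.93


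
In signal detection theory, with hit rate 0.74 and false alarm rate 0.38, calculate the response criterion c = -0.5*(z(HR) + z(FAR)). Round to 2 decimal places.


c = -0.5 * (z(HR) + z(FAR))
z(0.74) = 0.6433
z(0.38) = -0.3055
c = -0.5 * (0.6433 + -0.3055)
= -0.5 * 0.3378
= -0.17


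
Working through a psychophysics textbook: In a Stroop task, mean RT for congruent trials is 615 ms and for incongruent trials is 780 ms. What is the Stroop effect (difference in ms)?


Stroop effect = RT(incongruent) - RT(congruent)
= 780 - 615
= 165 ms


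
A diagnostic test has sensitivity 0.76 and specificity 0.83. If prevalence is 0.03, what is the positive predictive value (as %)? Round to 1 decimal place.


PPV = (sens * prev) / (sens * prev + (1-spec) * (1-prev))
Numerator = 0.76 * 0.03 = 0.0228
P(positive and no disease) = (1 - spec) * (1 - prev) = (1 - 0.83) * (1 - 0.03) = 0.1649
Denominator = 0.0228 + 0.1649 = 0.1877
PPV = 0.0228 / 0.1877 = 0.12147
As percentage = 12.1


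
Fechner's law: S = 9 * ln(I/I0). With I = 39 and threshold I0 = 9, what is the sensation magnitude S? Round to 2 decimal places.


S = 9 * ln(39/9)
I/I0 = 4.333333
ln(4.333333) = 1.4663
S = 9 * 1.4663
= 13.20


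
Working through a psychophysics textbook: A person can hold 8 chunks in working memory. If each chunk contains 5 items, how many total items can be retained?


Total items = chunks * items_per_chunk
= 8 * 5
= 40


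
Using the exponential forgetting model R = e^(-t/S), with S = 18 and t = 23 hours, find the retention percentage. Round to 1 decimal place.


R = e^(-t/S)
-t/S = -23/18 = -1.277778
R = e^(-1.277778) = 0.278656
Percentage = 0.278656 * 100
= 27.9


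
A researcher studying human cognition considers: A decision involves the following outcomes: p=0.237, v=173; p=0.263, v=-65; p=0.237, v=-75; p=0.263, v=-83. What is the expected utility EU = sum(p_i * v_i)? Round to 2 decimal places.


EU = sum(p_i * v_i)
0.237 * 173 = 41.001
0.263 * -65 = -17.095
0.237 * -75 = -17.775
0.263 * -83 = -21.829
EU = 41.001 + -17.095 + -17.775 + -21.829
= -15.70


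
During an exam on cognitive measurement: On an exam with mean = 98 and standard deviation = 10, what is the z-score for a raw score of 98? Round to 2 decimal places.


z = (X - mu) / sigma
= (98 - 98) / 10
= 0 / 10
= 0.00


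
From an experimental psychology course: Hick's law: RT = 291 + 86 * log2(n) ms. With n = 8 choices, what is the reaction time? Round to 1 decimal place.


RT = 291 + 86 * log2(8)
log2(8) = 3.0
RT = 291 + 86 * 3.0
= 291 + 258.0
= 549.0 ms


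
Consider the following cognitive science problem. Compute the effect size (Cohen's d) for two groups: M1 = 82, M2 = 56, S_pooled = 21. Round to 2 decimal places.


Cohen's d = (M1 - M2) / S_pooled
= (82 - 56) / 21
= 26 / 21
= 1.24


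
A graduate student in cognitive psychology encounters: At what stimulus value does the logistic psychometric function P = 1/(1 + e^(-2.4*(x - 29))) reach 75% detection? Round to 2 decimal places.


At P = 0.75: 0.75 = 1/(1 + e^(-k*(x-x0)))
Solving: e^(-k*(x-x0)) = 1/3
x = x0 + ln(3)/k
ln(3) = 1.0986
x = 29 + 1.0986/2.4
= 29 + 0.4578
= 29.46


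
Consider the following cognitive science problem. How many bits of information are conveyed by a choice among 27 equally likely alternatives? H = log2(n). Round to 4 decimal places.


H = log2(n)
H = log2(27)
= 4.7549


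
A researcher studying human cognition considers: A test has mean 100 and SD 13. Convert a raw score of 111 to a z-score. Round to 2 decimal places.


z = (X - mu) / sigma
= (111 - 100) / 13
= 11 / 13
= 0.85


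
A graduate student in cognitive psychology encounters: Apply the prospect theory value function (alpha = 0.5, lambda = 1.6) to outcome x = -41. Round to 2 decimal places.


Since x = -41 < 0, use v(x) = -lambda*(-x)^alpha
(-x) = 41
41^0.5 = 6.4031
v(-41) = -1.6 * 6.4031
= -10.24


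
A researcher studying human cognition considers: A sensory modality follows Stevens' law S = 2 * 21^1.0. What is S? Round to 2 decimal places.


S = 2 * 21^1.0
21^1.0 = 21.0
S = 2 * 21.0
= 42.00


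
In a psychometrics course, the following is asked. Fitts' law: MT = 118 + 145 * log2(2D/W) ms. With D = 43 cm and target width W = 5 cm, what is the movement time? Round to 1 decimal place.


MT = 118 + 145 * log2(2*43/5)
2D/W = 17.2
log2(17.2) = 4.1043
MT = 118 + 145 * 4.1043
= 713.1 ms


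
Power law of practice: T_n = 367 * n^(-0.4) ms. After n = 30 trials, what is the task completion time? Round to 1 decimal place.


T_n = 367 * 30^(-0.4)
30^(-0.4) = 0.256538
T_n = 367 * 0.256538
= 94.1 ms


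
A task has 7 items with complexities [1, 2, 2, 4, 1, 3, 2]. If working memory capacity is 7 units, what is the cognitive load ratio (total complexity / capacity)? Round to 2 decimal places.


Total complexity = 1 + 2 + 2 + 4 + 1 + 3 + 2 = 15
Load = total / capacity = 15 / 7
= 2.14


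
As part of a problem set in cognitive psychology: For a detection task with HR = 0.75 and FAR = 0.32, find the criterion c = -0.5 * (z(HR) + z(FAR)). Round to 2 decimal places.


c = -0.5 * (z(HR) + z(FAR))
z(0.75) = 0.6745
z(0.32) = -0.4677
c = -0.5 * (0.6745 + -0.4677)
= -0.5 * 0.2068
= -0.10


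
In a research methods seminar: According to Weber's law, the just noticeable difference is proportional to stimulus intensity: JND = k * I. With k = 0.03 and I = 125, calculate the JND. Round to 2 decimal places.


JND = k * I
JND = 0.03 * 125
= 3.75


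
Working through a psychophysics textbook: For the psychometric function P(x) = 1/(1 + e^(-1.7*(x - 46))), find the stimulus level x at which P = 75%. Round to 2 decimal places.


At P = 0.75: 0.75 = 1/(1 + e^(-k*(x-x0)))
Solving: e^(-k*(x-x0)) = 1/3
x = x0 + ln(3)/k
ln(3) = 1.0986
x = 46 + 1.0986/1.7
= 46 + 0.6462
= 46.65


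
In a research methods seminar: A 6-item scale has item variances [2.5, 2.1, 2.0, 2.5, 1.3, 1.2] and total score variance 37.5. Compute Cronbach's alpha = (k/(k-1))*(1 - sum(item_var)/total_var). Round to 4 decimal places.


alpha = (k/(k-1)) * (1 - sum(s_i^2)/s_total^2)
sum(item variances) = 11.6
k/(k-1) = 6/5 = 1.2
1 - 11.6/37.5 = 1 - 0.309333 = 0.690667
alpha = 1.2 * 0.690667
= 0.8288


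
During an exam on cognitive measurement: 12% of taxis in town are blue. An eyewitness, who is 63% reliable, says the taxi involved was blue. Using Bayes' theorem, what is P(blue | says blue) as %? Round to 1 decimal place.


P(blue | says blue) = P(says blue | blue)*P(blue) / [P(says blue | blue)*P(blue) + P(says blue | not blue)*P(not blue)]
Numerator = 0.63 * 0.12 = 0.0756
False identification = 0.37 * 0.88 = 0.3256
P = 0.0756 / (0.0756 + 0.3256)
= 0.0756 / 0.4012
As percentage = 18.8


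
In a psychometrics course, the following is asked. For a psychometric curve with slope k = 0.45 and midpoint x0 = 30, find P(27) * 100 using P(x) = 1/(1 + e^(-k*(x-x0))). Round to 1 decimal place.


P(x) = 1/(1 + e^(-0.45*(27 - 30)))
Exponent = -0.45 * -3 = 1.35
e^(1.35) = 3.857426
P = 1/(1 + 3.857426) = 0.20587
Percentage = 20.6


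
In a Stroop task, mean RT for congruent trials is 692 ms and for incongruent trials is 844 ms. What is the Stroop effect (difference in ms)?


Stroop effect = RT(incongruent) - RT(congruent)
= 844 - 692
= 152 ms


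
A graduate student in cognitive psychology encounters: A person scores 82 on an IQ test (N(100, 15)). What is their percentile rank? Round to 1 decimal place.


z = (IQ - mean) / SD
z = (82 - 100) / 15 = -1.2
Percentile = Phi(-1.2) * 100
Phi(-1.2) = 0.11507
= 11.5


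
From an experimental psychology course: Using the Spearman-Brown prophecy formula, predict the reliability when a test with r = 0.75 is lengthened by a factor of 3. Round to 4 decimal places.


r_new = n*r / (1 + (n-1)*r)
Numerator = 3 * 0.75 = 2.25
Denominator = 1 + 2 * 0.75 = 2.5
r_new = 2.25 / 2.5
= 0.9000


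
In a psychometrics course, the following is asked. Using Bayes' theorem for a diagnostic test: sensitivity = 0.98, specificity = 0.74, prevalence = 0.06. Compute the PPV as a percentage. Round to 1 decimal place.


PPV = (sens * prev) / (sens * prev + (1-spec) * (1-prev))
Numerator = 0.98 * 0.06 = 0.0588
P(positive and no disease) = (1 - spec) * (1 - prev) = (1 - 0.74) * (1 - 0.06) = 0.2444
Denominator = 0.0588 + 0.2444 = 0.3032
PPV = 0.0588 / 0.3032 = 0.193931
As percentage = 19.4


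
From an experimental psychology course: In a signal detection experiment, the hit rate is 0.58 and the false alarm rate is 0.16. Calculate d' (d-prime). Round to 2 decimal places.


d' = z(HR) - z(FAR)
z(0.58) = 0.2019
z(0.16) = -0.9945
d' = 0.2019 - -0.9945
= 1.20


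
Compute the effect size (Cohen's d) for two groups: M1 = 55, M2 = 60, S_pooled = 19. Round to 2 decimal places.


Cohen's d = (M1 - M2) / S_pooled
= (55 - 60) / 19
= -5 / 19
= -0.26


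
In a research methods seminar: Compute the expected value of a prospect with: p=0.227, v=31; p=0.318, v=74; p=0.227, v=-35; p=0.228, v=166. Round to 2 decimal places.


EU = sum(p_i * v_i)
0.227 * 31 = 7.037
0.318 * 74 = 23.532
0.227 * -35 = -7.945
0.228 * 166 = 37.848
EU = 7.037 + 23.532 + -7.945 + 37.848
= 60.47


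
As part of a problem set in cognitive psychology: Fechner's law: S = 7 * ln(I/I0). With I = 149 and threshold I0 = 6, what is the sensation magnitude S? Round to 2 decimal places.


S = 7 * ln(149/6)
I/I0 = 24.833333
ln(24.833333) = 3.2122
S = 7 * 3.2122
= 22.49


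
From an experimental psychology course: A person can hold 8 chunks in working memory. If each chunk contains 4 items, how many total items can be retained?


Total items = chunks * items_per_chunk
= 8 * 4
= 32


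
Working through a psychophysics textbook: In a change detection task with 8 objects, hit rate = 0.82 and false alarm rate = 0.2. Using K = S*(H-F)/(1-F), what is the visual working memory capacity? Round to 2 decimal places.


K = S * (H - F) / (1 - F)
H - F = 0.62
1 - F = 0.8
K = 8 * 0.62 / 0.8
= 6.20


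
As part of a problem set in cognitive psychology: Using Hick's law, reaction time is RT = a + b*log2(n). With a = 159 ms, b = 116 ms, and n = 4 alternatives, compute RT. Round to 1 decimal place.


RT = 159 + 116 * log2(4)
log2(4) = 2.0
RT = 159 + 116 * 2.0
= 159 + 232.0
= 391.0 ms
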